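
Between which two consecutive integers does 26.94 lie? 26 and 27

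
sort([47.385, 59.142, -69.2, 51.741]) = [-69.2, 47.385, 51.741, 59.142]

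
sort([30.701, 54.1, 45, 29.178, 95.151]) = [29.178, 30.701, 45, 54.1, 95.151]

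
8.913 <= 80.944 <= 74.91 False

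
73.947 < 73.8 False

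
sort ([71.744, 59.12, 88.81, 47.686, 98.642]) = [47.686, 59.12, 71.744, 88.81, 98.642]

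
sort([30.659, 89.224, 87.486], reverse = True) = [89.224, 87.486, 30.659]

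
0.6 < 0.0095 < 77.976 False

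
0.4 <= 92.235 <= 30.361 False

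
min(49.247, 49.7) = 49.247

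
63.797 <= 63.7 False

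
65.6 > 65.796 False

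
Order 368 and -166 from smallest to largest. -166,368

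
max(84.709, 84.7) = 84.709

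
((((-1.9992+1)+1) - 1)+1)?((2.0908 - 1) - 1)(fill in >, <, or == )<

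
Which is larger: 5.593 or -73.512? 5.593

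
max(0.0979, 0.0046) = 0.0979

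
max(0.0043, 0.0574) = 0.0574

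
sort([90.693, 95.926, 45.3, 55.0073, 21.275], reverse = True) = [95.926, 90.693, 55.0073, 45.3, 21.275]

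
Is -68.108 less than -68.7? No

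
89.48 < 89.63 True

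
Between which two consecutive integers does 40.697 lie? 40 and 41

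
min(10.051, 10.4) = 10.051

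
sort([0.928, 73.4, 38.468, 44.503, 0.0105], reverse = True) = [73.4, 44.503, 38.468, 0.928, 0.0105]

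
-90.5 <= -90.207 True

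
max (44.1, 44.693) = 44.693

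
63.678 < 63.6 False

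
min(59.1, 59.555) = 59.1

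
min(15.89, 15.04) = 15.04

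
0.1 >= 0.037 True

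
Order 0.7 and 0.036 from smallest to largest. 0.036, 0.7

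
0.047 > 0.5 False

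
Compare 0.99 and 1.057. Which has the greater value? 1.057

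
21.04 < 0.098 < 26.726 False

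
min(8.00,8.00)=8.00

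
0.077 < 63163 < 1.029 False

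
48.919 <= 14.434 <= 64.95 False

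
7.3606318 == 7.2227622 False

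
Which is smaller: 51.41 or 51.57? 51.41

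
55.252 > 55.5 False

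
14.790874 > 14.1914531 True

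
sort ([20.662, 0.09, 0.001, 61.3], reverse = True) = [61.3, 20.662, 0.09, 0.001]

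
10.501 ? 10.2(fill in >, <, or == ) >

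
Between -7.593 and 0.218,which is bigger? 0.218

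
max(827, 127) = 827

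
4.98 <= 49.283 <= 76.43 True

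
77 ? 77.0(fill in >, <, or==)==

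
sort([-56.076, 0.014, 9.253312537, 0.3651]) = [-56.076, 0.014, 0.3651, 9.253312537]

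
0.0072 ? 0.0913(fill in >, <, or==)<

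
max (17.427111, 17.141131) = 17.427111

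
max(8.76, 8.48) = 8.76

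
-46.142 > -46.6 True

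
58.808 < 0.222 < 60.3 False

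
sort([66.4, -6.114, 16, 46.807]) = [-6.114, 16, 46.807, 66.4]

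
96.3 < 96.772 True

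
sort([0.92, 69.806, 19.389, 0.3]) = [0.3, 0.92, 19.389, 69.806]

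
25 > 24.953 True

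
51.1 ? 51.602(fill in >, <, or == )<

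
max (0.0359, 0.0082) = 0.0359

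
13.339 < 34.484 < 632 True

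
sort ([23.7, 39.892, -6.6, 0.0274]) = [-6.6, 0.0274, 23.7, 39.892]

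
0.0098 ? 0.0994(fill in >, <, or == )<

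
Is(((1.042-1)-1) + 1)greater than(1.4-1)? No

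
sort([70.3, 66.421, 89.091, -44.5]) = [-44.5, 66.421, 70.3, 89.091]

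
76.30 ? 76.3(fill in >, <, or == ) ==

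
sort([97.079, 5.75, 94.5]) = [5.75, 94.5, 97.079]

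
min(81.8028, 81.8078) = 81.8028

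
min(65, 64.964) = 64.964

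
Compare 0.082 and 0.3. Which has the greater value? 0.3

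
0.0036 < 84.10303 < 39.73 False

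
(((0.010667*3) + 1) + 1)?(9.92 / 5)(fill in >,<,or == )>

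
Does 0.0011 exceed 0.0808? No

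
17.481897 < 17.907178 True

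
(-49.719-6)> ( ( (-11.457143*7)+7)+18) False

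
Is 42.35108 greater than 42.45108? No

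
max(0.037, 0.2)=0.2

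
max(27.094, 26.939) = 27.094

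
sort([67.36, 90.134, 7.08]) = [7.08, 67.36, 90.134]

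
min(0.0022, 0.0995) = 0.0022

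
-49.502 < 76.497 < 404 True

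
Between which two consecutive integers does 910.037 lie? 910 and 911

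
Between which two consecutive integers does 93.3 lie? 93 and 94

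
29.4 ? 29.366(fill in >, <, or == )>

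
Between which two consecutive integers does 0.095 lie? 0 and 1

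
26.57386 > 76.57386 False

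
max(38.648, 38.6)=38.648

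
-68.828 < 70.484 True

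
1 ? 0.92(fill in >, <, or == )>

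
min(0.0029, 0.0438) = 0.0029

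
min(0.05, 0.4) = 0.05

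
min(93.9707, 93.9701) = 93.9701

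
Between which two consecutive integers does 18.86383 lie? 18 and 19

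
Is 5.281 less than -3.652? No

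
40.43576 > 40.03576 True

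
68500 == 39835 False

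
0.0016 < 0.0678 True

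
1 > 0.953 True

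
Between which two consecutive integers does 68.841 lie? 68 and 69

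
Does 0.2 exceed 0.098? Yes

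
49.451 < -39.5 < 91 False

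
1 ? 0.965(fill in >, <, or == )>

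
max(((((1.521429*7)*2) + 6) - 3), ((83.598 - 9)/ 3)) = 24.866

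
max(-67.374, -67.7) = -67.374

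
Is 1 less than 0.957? No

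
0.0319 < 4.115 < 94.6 True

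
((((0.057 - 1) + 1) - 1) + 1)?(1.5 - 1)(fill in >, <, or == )<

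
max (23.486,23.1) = 23.486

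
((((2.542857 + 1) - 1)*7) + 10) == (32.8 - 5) False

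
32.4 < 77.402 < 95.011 True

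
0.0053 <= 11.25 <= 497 True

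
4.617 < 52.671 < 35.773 False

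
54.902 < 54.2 False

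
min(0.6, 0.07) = 0.07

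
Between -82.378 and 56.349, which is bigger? 56.349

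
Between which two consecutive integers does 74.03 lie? 74 and 75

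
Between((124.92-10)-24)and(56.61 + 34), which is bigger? ((124.92-10)-24)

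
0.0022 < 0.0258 True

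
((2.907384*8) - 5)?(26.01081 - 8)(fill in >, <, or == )>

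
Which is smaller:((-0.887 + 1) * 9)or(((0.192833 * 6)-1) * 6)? (((0.192833 * 6)-1) * 6)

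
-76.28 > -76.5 True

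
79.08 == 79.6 False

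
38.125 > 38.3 False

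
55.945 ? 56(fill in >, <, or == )<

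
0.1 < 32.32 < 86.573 True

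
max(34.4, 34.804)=34.804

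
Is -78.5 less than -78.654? No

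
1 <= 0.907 False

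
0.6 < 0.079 False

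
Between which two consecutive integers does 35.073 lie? 35 and 36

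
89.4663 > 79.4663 True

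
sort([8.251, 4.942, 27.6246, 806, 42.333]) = [4.942, 8.251, 27.6246, 42.333, 806]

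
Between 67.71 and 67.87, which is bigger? 67.87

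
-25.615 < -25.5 True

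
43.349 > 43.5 False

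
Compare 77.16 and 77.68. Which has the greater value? 77.68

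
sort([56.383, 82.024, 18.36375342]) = [18.36375342, 56.383, 82.024]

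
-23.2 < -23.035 True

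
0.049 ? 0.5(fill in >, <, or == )<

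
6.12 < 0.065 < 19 False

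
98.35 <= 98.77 True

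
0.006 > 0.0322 False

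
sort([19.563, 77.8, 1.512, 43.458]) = [1.512, 19.563, 43.458, 77.8]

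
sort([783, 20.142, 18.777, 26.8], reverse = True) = [783, 26.8, 20.142, 18.777]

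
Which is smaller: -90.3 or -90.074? -90.3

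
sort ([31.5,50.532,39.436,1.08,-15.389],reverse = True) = [50.532,39.436,31.5,1.08,-15.389]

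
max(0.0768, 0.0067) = 0.0768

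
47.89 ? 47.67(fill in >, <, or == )>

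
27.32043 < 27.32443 True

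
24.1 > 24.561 False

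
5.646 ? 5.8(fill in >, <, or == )<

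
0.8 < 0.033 False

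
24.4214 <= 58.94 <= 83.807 True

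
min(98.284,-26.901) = -26.901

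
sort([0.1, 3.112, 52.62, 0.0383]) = [0.0383, 0.1, 3.112, 52.62]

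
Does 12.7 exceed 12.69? Yes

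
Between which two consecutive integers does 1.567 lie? 1 and 2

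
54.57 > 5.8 True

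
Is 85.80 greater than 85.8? No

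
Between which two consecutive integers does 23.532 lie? 23 and 24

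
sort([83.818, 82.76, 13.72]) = [13.72, 82.76, 83.818]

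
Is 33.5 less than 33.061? No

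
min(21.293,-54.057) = -54.057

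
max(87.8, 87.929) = 87.929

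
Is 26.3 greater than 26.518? No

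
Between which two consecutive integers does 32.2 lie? 32 and 33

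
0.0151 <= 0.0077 False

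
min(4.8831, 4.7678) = 4.7678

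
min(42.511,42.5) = 42.5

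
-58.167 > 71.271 False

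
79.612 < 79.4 False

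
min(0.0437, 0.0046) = 0.0046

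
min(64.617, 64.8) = 64.617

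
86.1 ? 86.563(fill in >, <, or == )<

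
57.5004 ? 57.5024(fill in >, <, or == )<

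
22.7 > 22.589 True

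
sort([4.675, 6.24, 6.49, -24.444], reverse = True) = [6.49, 6.24, 4.675, -24.444]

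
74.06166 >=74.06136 True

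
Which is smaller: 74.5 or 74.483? 74.483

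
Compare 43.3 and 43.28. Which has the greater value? 43.3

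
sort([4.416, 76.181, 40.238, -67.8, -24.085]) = [-67.8, -24.085, 4.416, 40.238, 76.181]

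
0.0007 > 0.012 False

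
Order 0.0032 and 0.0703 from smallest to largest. 0.0032, 0.0703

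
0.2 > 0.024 True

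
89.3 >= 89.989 False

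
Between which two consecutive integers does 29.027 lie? 29 and 30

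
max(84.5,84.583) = 84.583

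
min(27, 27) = 27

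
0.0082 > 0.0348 False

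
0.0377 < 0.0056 False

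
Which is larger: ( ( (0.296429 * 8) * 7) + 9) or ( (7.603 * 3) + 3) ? ( (7.603 * 3) + 3)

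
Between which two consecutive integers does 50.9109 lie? 50 and 51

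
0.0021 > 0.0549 False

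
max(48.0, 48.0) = 48.0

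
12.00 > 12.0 False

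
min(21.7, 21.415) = 21.415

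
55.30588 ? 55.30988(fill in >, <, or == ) <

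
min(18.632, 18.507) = 18.507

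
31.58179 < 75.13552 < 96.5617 True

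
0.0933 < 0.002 False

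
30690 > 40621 False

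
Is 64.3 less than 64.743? Yes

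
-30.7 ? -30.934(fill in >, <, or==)>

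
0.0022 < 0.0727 True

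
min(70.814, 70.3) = 70.3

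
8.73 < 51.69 True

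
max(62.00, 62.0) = 62.0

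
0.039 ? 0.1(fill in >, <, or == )<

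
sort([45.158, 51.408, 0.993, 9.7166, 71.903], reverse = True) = [71.903, 51.408, 45.158, 9.7166, 0.993]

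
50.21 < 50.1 False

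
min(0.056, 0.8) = 0.056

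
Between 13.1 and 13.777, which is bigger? 13.777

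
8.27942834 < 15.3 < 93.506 True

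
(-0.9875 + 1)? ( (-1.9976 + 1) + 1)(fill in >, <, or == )>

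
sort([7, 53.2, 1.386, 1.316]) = [1.316, 1.386, 7, 53.2]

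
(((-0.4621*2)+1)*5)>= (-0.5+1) False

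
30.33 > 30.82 False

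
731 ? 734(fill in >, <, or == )<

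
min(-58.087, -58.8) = -58.8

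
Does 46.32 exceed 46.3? Yes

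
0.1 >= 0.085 True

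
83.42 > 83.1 True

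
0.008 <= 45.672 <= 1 False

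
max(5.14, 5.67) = 5.67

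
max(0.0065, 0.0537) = 0.0537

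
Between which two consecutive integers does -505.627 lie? -506 and -505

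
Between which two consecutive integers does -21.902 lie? -22 and -21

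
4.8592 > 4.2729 True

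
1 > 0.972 True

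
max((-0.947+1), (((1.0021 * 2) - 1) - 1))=0.053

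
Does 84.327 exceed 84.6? No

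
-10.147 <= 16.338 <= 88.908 True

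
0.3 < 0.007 False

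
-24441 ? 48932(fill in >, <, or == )<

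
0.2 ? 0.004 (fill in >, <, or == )>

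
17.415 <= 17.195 False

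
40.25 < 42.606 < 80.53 True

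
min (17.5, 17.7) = 17.5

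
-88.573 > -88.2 False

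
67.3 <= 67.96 True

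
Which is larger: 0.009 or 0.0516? 0.0516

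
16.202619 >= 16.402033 False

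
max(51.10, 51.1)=51.1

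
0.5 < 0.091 False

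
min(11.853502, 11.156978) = 11.156978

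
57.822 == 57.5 False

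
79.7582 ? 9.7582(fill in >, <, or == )>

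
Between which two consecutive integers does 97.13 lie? 97 and 98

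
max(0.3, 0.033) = 0.3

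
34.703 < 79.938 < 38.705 False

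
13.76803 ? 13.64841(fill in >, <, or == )>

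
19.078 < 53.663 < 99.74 True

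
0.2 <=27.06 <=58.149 True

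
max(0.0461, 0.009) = 0.0461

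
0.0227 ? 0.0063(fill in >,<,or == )>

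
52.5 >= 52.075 True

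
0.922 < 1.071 True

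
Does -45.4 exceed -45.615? Yes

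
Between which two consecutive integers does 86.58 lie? 86 and 87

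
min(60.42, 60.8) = 60.42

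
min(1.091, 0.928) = 0.928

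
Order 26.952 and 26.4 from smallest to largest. 26.4, 26.952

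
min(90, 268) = 90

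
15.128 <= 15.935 True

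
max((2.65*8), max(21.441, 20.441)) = 21.441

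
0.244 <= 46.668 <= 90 True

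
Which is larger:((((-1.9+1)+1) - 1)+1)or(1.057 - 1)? ((((-1.9+1)+1) - 1)+1)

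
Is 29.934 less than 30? Yes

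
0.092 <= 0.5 True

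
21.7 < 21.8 True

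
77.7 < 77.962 True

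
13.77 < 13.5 False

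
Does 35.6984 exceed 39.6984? No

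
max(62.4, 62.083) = 62.4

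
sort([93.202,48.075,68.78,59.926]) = [48.075,59.926,68.78,93.202]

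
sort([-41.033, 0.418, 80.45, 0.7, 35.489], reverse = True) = [80.45, 35.489, 0.7, 0.418, -41.033]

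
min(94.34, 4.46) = 4.46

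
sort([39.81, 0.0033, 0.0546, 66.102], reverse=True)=[66.102, 39.81, 0.0546, 0.0033]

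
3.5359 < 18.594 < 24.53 True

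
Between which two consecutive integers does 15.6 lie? 15 and 16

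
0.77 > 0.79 False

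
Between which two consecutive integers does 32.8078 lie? 32 and 33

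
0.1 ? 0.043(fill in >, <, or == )>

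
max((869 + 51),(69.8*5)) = 920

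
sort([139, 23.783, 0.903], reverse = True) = [139, 23.783, 0.903]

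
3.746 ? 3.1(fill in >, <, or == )>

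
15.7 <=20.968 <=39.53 True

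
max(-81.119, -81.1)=-81.1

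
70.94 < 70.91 False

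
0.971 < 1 True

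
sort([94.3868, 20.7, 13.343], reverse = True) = [94.3868, 20.7, 13.343]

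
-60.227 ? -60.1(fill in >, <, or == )<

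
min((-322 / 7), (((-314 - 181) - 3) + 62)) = -436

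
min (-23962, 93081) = -23962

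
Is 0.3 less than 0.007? No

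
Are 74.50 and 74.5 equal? Yes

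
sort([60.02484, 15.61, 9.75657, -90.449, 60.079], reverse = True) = [60.079, 60.02484, 15.61, 9.75657, -90.449]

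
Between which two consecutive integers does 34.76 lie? 34 and 35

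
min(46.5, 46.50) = 46.5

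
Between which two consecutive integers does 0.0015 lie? 0 and 1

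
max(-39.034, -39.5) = -39.034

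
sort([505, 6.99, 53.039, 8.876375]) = [6.99, 8.876375, 53.039, 505]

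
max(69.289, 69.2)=69.289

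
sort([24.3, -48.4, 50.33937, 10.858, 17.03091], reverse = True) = [50.33937, 24.3, 17.03091, 10.858, -48.4]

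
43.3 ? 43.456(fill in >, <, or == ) <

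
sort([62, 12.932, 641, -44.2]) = [-44.2, 12.932, 62, 641]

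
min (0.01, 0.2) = 0.01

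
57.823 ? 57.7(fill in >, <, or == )>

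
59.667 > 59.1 True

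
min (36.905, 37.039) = 36.905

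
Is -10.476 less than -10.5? No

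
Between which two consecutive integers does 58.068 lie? 58 and 59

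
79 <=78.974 False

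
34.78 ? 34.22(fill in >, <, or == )>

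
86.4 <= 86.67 True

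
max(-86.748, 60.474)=60.474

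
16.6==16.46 False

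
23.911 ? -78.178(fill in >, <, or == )>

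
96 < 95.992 False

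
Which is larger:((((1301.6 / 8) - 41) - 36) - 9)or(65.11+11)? ((((1301.6 / 8) - 41) - 36) - 9)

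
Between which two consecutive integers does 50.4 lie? 50 and 51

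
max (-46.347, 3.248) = 3.248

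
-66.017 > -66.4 True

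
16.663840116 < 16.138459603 False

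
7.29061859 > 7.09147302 True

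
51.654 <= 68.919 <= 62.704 False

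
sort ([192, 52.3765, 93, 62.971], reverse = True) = [192, 93, 62.971, 52.3765]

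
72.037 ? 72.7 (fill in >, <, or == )<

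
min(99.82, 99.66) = 99.66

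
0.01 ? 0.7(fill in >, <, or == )<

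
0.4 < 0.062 False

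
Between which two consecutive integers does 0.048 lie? 0 and 1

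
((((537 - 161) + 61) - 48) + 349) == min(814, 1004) False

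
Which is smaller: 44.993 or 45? 44.993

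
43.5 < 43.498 False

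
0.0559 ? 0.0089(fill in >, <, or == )>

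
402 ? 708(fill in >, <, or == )<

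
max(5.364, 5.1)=5.364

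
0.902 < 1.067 True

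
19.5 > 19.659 False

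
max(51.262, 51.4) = 51.4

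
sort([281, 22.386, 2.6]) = [2.6, 22.386, 281]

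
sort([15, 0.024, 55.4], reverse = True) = [55.4, 15, 0.024]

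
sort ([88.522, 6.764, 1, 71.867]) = [1, 6.764, 71.867, 88.522]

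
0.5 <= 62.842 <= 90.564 True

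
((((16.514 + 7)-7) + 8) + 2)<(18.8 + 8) True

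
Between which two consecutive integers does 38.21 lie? 38 and 39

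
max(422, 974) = 974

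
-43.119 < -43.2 False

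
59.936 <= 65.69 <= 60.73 False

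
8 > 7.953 True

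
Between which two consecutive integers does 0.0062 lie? 0 and 1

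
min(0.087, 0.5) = 0.087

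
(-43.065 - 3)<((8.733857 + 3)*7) True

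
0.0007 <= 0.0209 True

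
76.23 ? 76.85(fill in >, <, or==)<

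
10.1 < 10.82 True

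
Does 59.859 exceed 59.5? Yes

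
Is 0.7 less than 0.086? No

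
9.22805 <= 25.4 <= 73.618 True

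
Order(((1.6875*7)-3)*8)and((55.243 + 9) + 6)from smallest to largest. ((55.243 + 9) + 6), (((1.6875*7)-3)*8)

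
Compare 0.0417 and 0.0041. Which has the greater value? 0.0417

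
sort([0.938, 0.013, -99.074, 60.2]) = [-99.074, 0.013, 0.938, 60.2]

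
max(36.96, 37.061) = 37.061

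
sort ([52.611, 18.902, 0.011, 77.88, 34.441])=[0.011, 18.902, 34.441, 52.611, 77.88]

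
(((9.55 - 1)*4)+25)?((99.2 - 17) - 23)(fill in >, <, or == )==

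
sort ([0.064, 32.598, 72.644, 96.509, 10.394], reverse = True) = [96.509, 72.644, 32.598, 10.394, 0.064]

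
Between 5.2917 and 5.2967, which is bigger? 5.2967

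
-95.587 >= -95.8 True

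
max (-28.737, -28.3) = -28.3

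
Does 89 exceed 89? No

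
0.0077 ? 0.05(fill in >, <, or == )<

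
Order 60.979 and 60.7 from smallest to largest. 60.7, 60.979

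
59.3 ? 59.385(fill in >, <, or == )<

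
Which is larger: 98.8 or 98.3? 98.8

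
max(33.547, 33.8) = 33.8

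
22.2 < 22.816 True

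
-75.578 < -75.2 True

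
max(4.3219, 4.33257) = 4.33257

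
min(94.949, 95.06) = 94.949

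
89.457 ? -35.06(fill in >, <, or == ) >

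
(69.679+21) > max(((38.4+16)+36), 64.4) True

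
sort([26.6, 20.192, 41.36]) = [20.192, 26.6, 41.36]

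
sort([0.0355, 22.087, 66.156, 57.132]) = [0.0355, 22.087, 57.132, 66.156]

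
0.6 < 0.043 False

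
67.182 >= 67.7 False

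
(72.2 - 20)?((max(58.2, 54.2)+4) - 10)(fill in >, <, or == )==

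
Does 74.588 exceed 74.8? No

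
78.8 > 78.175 True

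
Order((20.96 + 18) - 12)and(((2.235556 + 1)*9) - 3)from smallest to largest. (((2.235556 + 1)*9) - 3), ((20.96 + 18) - 12)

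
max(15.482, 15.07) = 15.482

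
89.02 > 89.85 False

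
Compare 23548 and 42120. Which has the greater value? 42120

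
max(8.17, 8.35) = 8.35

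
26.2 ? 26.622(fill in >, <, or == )<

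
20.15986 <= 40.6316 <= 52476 True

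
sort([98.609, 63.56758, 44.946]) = [44.946, 63.56758, 98.609]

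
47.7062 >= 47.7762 False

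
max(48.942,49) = 49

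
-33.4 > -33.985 True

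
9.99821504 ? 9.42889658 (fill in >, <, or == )>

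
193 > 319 False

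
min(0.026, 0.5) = 0.026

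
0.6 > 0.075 True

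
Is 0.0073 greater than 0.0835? No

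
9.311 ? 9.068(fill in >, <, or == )>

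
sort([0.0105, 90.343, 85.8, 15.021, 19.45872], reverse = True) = [90.343, 85.8, 19.45872, 15.021, 0.0105]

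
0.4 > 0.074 True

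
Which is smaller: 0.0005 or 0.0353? 0.0005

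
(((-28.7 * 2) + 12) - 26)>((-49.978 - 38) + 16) True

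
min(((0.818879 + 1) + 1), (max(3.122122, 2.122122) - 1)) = 2.122122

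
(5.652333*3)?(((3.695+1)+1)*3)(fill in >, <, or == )<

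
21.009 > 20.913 True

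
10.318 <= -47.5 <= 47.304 False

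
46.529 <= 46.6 True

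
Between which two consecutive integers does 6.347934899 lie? 6 and 7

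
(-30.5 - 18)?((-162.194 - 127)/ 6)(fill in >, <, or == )<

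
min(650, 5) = 5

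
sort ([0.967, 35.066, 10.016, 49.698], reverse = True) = [49.698, 35.066, 10.016, 0.967]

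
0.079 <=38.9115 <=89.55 True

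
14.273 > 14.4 False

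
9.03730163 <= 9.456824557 True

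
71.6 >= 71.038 True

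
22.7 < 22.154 False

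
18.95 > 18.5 True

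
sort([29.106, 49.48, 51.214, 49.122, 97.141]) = [29.106, 49.122, 49.48, 51.214, 97.141]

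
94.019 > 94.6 False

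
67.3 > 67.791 False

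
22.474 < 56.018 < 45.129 False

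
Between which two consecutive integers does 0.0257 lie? 0 and 1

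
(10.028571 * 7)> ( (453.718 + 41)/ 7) False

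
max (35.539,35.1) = 35.539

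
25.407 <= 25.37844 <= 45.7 False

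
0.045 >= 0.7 False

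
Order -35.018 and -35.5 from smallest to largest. -35.5, -35.018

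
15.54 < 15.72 True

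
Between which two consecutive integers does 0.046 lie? 0 and 1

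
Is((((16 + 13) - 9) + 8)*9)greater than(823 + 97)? No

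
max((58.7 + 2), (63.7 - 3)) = 60.7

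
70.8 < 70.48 False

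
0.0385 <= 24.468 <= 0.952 False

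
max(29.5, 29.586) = 29.586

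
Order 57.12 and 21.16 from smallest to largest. 21.16,57.12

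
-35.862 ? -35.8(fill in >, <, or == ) <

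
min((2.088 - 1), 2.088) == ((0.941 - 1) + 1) False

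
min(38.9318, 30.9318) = 30.9318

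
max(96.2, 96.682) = 96.682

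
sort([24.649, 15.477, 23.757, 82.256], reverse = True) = [82.256, 24.649, 23.757, 15.477]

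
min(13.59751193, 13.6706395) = 13.59751193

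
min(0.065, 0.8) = 0.065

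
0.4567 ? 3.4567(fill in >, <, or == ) <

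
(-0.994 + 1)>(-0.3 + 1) False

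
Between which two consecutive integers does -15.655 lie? -16 and -15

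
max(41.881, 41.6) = 41.881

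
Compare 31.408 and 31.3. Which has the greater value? 31.408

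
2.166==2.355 False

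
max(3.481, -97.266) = 3.481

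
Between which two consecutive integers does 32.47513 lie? 32 and 33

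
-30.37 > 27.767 False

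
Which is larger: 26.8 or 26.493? 26.8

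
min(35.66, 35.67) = 35.66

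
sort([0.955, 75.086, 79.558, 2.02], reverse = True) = [79.558, 75.086, 2.02, 0.955]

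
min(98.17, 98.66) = 98.17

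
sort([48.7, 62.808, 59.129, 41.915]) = [41.915, 48.7, 59.129, 62.808]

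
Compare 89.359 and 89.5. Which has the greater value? 89.5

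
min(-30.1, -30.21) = -30.21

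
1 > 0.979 True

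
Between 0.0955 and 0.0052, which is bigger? 0.0955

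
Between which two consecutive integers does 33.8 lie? 33 and 34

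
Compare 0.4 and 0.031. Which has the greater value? 0.4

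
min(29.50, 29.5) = 29.50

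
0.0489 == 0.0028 False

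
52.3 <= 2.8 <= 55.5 False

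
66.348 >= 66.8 False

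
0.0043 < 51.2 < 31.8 False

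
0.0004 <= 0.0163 True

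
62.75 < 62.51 False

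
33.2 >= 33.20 True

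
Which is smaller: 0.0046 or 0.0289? 0.0046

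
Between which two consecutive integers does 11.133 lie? 11 and 12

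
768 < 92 False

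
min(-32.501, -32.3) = -32.501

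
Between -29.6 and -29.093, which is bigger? -29.093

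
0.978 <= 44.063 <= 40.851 False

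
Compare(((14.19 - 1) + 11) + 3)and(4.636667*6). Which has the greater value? (4.636667*6)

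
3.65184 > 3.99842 False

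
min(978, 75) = 75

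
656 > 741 False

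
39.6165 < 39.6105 False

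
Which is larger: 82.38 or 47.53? 82.38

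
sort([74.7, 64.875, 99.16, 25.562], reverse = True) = [99.16, 74.7, 64.875, 25.562]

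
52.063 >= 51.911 True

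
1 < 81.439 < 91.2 True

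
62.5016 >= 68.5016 False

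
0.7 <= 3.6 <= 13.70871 True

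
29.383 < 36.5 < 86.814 True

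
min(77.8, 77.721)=77.721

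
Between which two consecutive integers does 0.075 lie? 0 and 1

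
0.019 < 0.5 True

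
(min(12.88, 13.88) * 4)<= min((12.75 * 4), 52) False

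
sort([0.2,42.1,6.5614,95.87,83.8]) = [0.2,6.5614,42.1,83.8,95.87]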